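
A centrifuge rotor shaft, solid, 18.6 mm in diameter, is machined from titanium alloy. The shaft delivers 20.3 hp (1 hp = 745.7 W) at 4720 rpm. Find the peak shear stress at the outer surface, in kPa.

24200 kPa

ω = 2π·4720/60 = 494.3 rad/s, so T = P/ω = 20.3×745.7 / 494.3 = 30.63 N·m.
J = πd⁴/32 = π(0.0186)⁴/32 = 1.175×10^-8 m⁴.
τ_max = T·r/J = 30.63 × 0.00930 / 1.175×10^-8 = 2.424×10^7 Pa.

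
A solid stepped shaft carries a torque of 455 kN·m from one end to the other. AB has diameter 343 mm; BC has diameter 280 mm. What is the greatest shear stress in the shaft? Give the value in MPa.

Under the same torque, τ_max = 16T/(πd³) is largest where d is smallest — segment BC (d = 280 mm).
τ_max = 16·455000/(π·(0.280)³) = 1.056×10^8 Pa.

106 MPa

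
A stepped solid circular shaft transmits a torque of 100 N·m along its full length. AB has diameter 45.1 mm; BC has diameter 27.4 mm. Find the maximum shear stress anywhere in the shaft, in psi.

3590 psi

Under the same torque, τ_max = 16T/(πd³) is largest where d is smallest — segment BC (d = 27.4 mm).
τ_max = 16·100.0/(π·(0.0274)³) = 2.476×10^7 Pa.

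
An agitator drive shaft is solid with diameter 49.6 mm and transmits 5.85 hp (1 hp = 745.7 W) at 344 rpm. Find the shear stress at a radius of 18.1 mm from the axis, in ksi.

ω = 2π·344/60 = 36.02 rad/s, so T = P/ω = 5.85×745.7 / 36.02 = 121.1 N·m.
J = πd⁴/32 = π(0.0496)⁴/32 = 5.942×10^-7 m⁴.
Shear stress varies linearly with radius: τ = T·r/J = 121.1 × 0.0181 / 5.942×10^-7 = 3.689×10^6 Pa.

0.535 ksi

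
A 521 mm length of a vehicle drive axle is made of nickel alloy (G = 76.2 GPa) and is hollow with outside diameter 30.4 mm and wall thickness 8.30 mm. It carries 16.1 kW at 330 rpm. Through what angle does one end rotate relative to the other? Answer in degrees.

ω = 2π·330/60 = 34.56 rad/s, so T = P/ω = 16.1×10³ / 34.56 = 465.9 N·m.
J = π(d_o⁴ − d_i⁴)/32 = π(0.0304⁴ − 0.0138⁴)/32 = 8.029×10^-8 m⁴.
θ = T·L/(G·J) = 465.9 × 0.521 / (76.2×10⁹ × 8.029×10^-8) = 0.03967 rad.

2.27°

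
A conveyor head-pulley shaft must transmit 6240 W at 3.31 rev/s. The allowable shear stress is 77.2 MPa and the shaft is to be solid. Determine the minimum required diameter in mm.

27.1 mm

ω = 2π·3.31 = 20.80 rad/s, so T = P/ω = 6240 / 20.80 = 300.0 N·m.
For a solid shaft τ_max = 16T/(πd³), so d = (16T/(π τ_allow))^(1/3) = (16·300.0/(π·7.72×10^7))^(1/3) = 0.02705 m.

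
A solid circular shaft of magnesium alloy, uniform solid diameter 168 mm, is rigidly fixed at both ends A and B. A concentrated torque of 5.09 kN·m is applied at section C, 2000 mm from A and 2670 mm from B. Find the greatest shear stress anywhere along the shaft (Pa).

3.13e6 Pa

With uniform GJ and both ends fixed, compatibility θ_AC = θ_CB gives T_A·a = T_B·b, together with T_A + T_B = T₀.
T_A = T₀·b/(a+b) = 5090·2670/4670 = 2910 N·m; T_B = 2180 N·m.
τ in each portion: τ_AC = 3.13×10^6 Pa, τ_CB = 2.34×10^6 Pa; maximum is in AC.
τ_max = T_AC·r/J = 2910·0.0840/7.82×10^-5 = 3.126×10^6 Pa.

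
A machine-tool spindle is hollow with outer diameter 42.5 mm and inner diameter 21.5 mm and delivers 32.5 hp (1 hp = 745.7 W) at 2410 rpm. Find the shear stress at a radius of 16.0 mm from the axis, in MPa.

ω = 2π·2410/60 = 252.4 rad/s, so T = P/ω = 32.5×745.7 / 252.4 = 96.03 N·m.
J = π(d_o⁴ − d_i⁴)/32 = π(0.0425⁴ − 0.0215⁴)/32 = 2.993×10^-7 m⁴.
Shear stress varies linearly with radius: τ = T·r/J = 96.03 × 0.0160 / 2.993×10^-7 = 5.133×10^6 Pa.

5.13 MPa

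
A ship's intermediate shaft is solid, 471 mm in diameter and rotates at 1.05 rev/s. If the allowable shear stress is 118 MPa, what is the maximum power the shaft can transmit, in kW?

J = πd⁴/32 = π(0.471)⁴/32 = 4.832×10^-3 m⁴.
T_max = τ_allow·J/r = 1.18×10^8 × 4.832×10^-3 / 0.235 = 2.421e6 N·m.
ω = 2π·1.05 = 6.597 rad/s, so P_max = T_max·ω = 1.597×10^7 W.

16000 kW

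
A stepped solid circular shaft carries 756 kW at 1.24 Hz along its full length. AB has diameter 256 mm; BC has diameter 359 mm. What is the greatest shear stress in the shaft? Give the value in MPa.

ω = 2π·1.24 = 7.791 rad/s, so T = P/ω = 756×10³ / 7.791 = 97030 N·m.
Under the same torque, τ_max = 16T/(πd³) is largest where d is smallest — segment AB (d = 256 mm).
τ_max = 16·97030/(π·(0.256)³) = 2.946×10^7 Pa.

29.5 MPa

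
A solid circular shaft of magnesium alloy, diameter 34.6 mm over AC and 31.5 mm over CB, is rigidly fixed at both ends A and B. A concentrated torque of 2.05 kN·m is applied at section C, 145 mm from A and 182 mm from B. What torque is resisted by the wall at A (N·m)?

Compatibility: T_A·a/J_AC = T_B·b/J_CB with T_A + T_B = T₀.
J_AC = 1.41×10^-7 m⁴, J_CB = 9.67×10^-8 m⁴, so T_A = T₀·(J_AC/a)/((J_AC/a)+(J_CB/b)) = 1325 N·m, T_B = 725.1 N·m.

1320 N·m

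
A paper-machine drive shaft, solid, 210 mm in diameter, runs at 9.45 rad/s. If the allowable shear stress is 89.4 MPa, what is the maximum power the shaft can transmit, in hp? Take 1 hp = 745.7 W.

2060 hp

J = πd⁴/32 = π(0.210)⁴/32 = 1.909×10^-4 m⁴.
T_max = τ_allow·J/r = 8.94×10^7 × 1.909×10^-4 / 0.105 = 162600 N·m.
ω = 9.45 rad/s, so P_max = T_max·ω = 1.536×10^6 W.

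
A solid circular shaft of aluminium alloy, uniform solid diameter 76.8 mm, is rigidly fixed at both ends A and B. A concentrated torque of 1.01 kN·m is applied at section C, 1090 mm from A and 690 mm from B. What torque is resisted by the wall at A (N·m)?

With uniform GJ and both ends fixed, compatibility θ_AC = θ_CB gives T_A·a = T_B·b, together with T_A + T_B = T₀.
T_A = T₀·b/(a+b) = 1010·690/1780 = 391.5 N·m; T_B = 618.5 N·m.

392 N·m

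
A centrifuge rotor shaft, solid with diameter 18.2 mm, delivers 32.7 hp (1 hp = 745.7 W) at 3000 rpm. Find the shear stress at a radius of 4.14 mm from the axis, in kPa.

ω = 2π·3000/60 = 314.2 rad/s, so T = P/ω = 32.7×745.7 / 314.2 = 77.62 N·m.
J = πd⁴/32 = π(0.0182)⁴/32 = 1.077×10^-8 m⁴.
Shear stress varies linearly with radius: τ = T·r/J = 77.62 × 0.00414 / 1.077×10^-8 = 2.983×10^7 Pa.

29800 kPa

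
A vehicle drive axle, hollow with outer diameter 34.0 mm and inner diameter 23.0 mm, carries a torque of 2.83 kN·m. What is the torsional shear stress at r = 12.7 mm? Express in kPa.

347000 kPa

J = π(d_o⁴ − d_i⁴)/32 = π(0.0340⁴ − 0.0230⁴)/32 = 1.037×10^-7 m⁴.
Shear stress varies linearly with radius: τ = T·r/J = 2830 × 0.0127 / 1.037×10^-7 = 3.465×10^8 Pa.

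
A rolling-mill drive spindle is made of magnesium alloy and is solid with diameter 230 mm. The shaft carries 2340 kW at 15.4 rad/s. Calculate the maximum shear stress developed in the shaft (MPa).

ω = 15.4 rad/s, so T = P/ω = 2340×10³ / 15.40 = 151900 N·m.
J = πd⁴/32 = π(0.230)⁴/32 = 2.747×10^-4 m⁴.
τ_max = T·r/J = 151900 × 0.115 / 2.747×10^-4 = 6.360×10^7 Pa.

63.6 MPa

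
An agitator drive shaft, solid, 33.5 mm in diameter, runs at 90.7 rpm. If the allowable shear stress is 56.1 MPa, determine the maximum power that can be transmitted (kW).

J = πd⁴/32 = π(0.0335)⁴/32 = 1.236×10^-7 m⁴.
T_max = τ_allow·J/r = 5.61×10^7 × 1.236×10^-7 / 0.0168 = 414.1 N·m.
ω = 2π·90.7/60 = 9.498 rad/s, so P_max = T_max·ω = 3933 W.

3.93 kW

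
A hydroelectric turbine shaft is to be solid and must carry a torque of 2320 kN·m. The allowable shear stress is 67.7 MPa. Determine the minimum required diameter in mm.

559 mm

For a solid shaft τ_max = 16T/(πd³), so d = (16T/(π τ_allow))^(1/3) = (16·2.320e6/(π·6.77×10^7))^(1/3) = 0.5588 m.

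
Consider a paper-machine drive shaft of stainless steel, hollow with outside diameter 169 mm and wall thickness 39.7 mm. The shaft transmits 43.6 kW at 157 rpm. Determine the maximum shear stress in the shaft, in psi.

ω = 2π·157/60 = 16.44 rad/s, so T = P/ω = 43.6×10³ / 16.44 = 2652 N·m.
J = π(d_o⁴ − d_i⁴)/32 = π(0.169⁴ − 0.0896⁴)/32 = 7.376×10^-5 m⁴.
τ_max = T·r/J = 2652 × 0.0845 / 7.376×10^-5 = 3.038×10^6 Pa.

441 psi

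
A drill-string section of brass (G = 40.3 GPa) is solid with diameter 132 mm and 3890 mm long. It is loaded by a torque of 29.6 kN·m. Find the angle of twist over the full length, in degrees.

5.49°

J = πd⁴/32 = π(0.132)⁴/32 = 2.981×10^-5 m⁴.
θ = T·L/(G·J) = 29600 × 3.89 / (40.3×10⁹ × 2.981×10^-5) = 0.09586 rad.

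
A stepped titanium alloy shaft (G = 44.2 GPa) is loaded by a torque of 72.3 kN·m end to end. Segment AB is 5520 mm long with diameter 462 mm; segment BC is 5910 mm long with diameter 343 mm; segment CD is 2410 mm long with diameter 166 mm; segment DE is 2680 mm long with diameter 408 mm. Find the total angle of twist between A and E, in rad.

0.0636 rad

J_AB = π(0.462)⁴/32 = 4.47×10^-3 m⁴; J_BC = π(0.343)⁴/32 = 1.36×10^-3 m⁴; J_CD = π(0.166)⁴/32 = 7.45×10^-5 m⁴; J_DE = π(0.408)⁴/32 = 2.72×10^-3 m⁴.
θ = (T/G)·Σ L_i/J_i = (72300/44.2×10⁹)·(5.52/4.47×10^-3 + 5.91/1.36×10^-3 + 2.41/7.45×10^-5 + 2.68/2.72×10^-3) = 0.06363 rad.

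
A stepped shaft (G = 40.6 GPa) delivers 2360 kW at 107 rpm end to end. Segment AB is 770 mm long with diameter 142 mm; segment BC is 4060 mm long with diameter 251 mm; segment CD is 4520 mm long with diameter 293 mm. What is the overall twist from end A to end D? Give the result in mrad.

ω = 2π·107/60 = 11.21 rad/s, so T = P/ω = 2360×10³ / 11.21 = 210600 N·m.
J_AB = π(0.142)⁴/32 = 3.99×10^-5 m⁴; J_BC = π(0.251)⁴/32 = 3.90×10^-4 m⁴; J_CD = π(0.293)⁴/32 = 7.24×10^-4 m⁴.
θ = (T/G)·Σ L_i/J_i = (210600/40.6×10⁹)·(0.770/3.99×10^-5 + 4.06/3.90×10^-4 + 4.52/7.24×10^-4) = 0.1865 rad.

187 mrad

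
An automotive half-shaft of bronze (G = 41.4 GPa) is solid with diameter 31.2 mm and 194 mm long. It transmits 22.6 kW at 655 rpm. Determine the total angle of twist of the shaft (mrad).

ω = 2π·655/60 = 68.59 rad/s, so T = P/ω = 22.6×10³ / 68.59 = 329.5 N·m.
J = πd⁴/32 = π(0.0312)⁴/32 = 9.303×10^-8 m⁴.
θ = T·L/(G·J) = 329.5 × 0.194 / (41.4×10⁹ × 9.303×10^-8) = 0.01660 rad.

16.6 mrad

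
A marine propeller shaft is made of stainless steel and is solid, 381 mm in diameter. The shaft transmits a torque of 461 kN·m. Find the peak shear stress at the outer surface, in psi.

J = πd⁴/32 = π(0.381)⁴/32 = 2.069×10^-3 m⁴.
τ_max = T·r/J = 461000 × 0.191 / 2.069×10^-3 = 4.245×10^7 Pa.

6160 psi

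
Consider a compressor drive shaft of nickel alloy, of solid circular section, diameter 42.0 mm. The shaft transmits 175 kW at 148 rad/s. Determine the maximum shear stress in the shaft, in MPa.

ω = 148 rad/s, so T = P/ω = 175×10³ / 148.0 = 1182 N·m.
J = πd⁴/32 = π(0.0420)⁴/32 = 3.055×10^-7 m⁴.
τ_max = T·r/J = 1182 × 0.0210 / 3.055×10^-7 = 8.128×10^7 Pa.

81.3 MPa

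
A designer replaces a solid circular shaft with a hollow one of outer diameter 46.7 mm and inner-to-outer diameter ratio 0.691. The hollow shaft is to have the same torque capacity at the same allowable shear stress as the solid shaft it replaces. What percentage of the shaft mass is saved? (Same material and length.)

37.9 %

Equal τ_max and T ⇒ the solid shaft needs d_s³ = d_o³(1−k⁴), so d_s = 46.7·(1−0.691⁴)^(1/3) = 42.84 mm.
Area ratio A_h/A_s = d_o²(1−k²)/d_s² = (1−k²)/(1−k⁴)^(2/3) = 0.6209.
Mass saving = 1 − 0.6209 = 37.9 %.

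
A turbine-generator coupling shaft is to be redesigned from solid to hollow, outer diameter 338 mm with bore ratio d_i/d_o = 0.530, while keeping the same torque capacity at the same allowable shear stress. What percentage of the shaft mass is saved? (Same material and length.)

24.0 %

Equal τ_max and T ⇒ the solid shaft needs d_s³ = d_o³(1−k⁴), so d_s = 338·(1−0.530⁴)^(1/3) = 328.9 mm.
Area ratio A_h/A_s = d_o²(1−k²)/d_s² = (1−k²)/(1−k⁴)^(2/3) = 0.7596.
Mass saving = 1 − 0.7596 = 24.0 %.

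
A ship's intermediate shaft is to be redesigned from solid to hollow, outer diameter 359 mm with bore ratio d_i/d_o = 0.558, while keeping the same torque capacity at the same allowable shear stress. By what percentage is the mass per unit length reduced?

Equal τ_max and T ⇒ the solid shaft needs d_s³ = d_o³(1−k⁴), so d_s = 359·(1−0.558⁴)^(1/3) = 347.0 mm.
Area ratio A_h/A_s = d_o²(1−k²)/d_s² = (1−k²)/(1−k⁴)^(2/3) = 0.7371.
Mass saving = 1 − 0.7371 = 26.3 %.

26.3 %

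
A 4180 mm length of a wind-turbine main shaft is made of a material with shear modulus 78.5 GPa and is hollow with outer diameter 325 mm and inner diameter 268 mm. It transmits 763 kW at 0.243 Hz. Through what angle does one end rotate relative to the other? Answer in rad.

0.0452 rad

ω = 2π·0.243 = 1.527 rad/s, so T = P/ω = 763×10³ / 1.527 = 499700 N·m.
J = π(d_o⁴ − d_i⁴)/32 = π(0.325⁴ − 0.268⁴)/32 = 5.888×10^-4 m⁴.
θ = T·L/(G·J) = 499700 × 4.18 / (78.5×10⁹ × 5.888×10^-4) = 0.04519 rad.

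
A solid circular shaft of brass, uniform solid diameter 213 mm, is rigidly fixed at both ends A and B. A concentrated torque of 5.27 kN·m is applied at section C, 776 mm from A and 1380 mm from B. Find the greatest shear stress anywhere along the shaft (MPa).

1.78 MPa

With uniform GJ and both ends fixed, compatibility θ_AC = θ_CB gives T_A·a = T_B·b, together with T_A + T_B = T₀.
T_A = T₀·b/(a+b) = 5270·1380/2156 = 3373 N·m; T_B = 1897 N·m.
τ in each portion: τ_AC = 1.78×10^6 Pa, τ_CB = 1.00×10^6 Pa; maximum is in AC.
τ_max = T_AC·r/J = 3373·0.106/2.02×10^-4 = 1.778×10^6 Pa.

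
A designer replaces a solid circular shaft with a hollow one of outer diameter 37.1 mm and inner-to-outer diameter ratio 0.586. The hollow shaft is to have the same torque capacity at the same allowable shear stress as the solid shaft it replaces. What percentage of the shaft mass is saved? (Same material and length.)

28.6 %

Equal τ_max and T ⇒ the solid shaft needs d_s³ = d_o³(1−k⁴), so d_s = 37.1·(1−0.586⁴)^(1/3) = 35.58 mm.
Area ratio A_h/A_s = d_o²(1−k²)/d_s² = (1−k²)/(1−k⁴)^(2/3) = 0.7139.
Mass saving = 1 − 0.7139 = 28.6 %.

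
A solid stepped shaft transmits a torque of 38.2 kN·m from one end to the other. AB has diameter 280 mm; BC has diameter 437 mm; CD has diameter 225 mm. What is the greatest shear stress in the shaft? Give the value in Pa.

1.71e7 Pa

Under the same torque, τ_max = 16T/(πd³) is largest where d is smallest — segment CD (d = 225 mm).
τ_max = 16·38200/(π·(0.225)³) = 1.708×10^7 Pa.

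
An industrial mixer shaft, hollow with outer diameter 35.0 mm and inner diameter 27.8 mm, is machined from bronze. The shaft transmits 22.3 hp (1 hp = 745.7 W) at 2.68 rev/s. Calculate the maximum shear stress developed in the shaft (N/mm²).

ω = 2π·2.68 = 16.84 rad/s, so T = P/ω = 22.3×745.7 / 16.84 = 987.5 N·m.
J = π(d_o⁴ − d_i⁴)/32 = π(0.0350⁴ − 0.0278⁴)/32 = 8.869×10^-8 m⁴.
τ_max = T·r/J = 987.5 × 0.0175 / 8.869×10^-8 = 1.949×10^8 Pa.

195 N/mm²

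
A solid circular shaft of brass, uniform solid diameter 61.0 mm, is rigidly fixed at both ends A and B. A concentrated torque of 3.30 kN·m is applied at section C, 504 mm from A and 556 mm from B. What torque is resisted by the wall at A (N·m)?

1730 N·m

With uniform GJ and both ends fixed, compatibility θ_AC = θ_CB gives T_A·a = T_B·b, together with T_A + T_B = T₀.
T_A = T₀·b/(a+b) = 3300·556/1060 = 1731 N·m; T_B = 1569 N·m.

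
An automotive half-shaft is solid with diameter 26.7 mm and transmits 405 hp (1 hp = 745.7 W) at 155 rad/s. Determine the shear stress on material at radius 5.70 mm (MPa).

223 MPa

ω = 155 rad/s, so T = P/ω = 405×745.7 / 155.0 = 1948 N·m.
J = πd⁴/32 = π(0.0267)⁴/32 = 4.989×10^-8 m⁴.
Shear stress varies linearly with radius: τ = T·r/J = 1948 × 0.00570 / 4.989×10^-8 = 2.226×10^8 Pa.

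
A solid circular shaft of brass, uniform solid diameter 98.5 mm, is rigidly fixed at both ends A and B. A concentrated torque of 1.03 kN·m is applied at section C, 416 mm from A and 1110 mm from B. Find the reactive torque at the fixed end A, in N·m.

With uniform GJ and both ends fixed, compatibility θ_AC = θ_CB gives T_A·a = T_B·b, together with T_A + T_B = T₀.
T_A = T₀·b/(a+b) = 1030·1110/1526 = 749.2 N·m; T_B = 280.8 N·m.

749 N·m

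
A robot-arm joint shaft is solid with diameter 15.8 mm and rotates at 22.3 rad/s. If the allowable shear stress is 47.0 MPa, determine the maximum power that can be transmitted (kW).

J = πd⁴/32 = π(0.0158)⁴/32 = 6.118×10^-9 m⁴.
T_max = τ_allow·J/r = 4.70×10^7 × 6.118×10^-9 / 0.00790 = 36.40 N·m.
ω = 22.3 rad/s, so P_max = T_max·ω = 811.7 W.

0.812 kW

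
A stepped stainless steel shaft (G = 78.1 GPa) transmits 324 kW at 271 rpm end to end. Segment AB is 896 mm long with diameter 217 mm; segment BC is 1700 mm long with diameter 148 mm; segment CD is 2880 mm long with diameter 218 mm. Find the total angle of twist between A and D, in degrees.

0.446°

ω = 2π·271/60 = 28.38 rad/s, so T = P/ω = 324×10³ / 28.38 = 11420 N·m.
J_AB = π(0.217)⁴/32 = 2.18×10^-4 m⁴; J_BC = π(0.148)⁴/32 = 4.71×10^-5 m⁴; J_CD = π(0.218)⁴/32 = 2.22×10^-4 m⁴.
θ = (T/G)·Σ L_i/J_i = (11420/78.1×10⁹)·(0.896/2.18×10^-4 + 1.70/4.71×10^-5 + 2.88/2.22×10^-4) = 7.776×10^-3 rad.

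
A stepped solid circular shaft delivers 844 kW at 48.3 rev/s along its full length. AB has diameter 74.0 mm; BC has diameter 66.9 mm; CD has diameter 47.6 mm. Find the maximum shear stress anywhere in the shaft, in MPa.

131 MPa

ω = 2π·48.3 = 303.5 rad/s, so T = P/ω = 844×10³ / 303.5 = 2781 N·m.
Under the same torque, τ_max = 16T/(πd³) is largest where d is smallest — segment CD (d = 47.6 mm).
τ_max = 16·2781/(π·(0.0476)³) = 1.313×10^8 Pa.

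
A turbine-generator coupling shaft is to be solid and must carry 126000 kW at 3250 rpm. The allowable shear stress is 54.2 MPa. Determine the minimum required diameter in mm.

ω = 2π·3250/60 = 340.3 rad/s, so T = P/ω = 126000×10³ / 340.3 = 370200 N·m.
For a solid shaft τ_max = 16T/(πd³), so d = (16T/(π τ_allow))^(1/3) = (16·370200/(π·5.42×10^7))^(1/3) = 0.3264 m.

326 mm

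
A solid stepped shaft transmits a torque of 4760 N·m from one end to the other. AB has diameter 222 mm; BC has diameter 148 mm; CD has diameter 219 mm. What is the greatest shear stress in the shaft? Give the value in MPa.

Under the same torque, τ_max = 16T/(πd³) is largest where d is smallest — segment BC (d = 148 mm).
τ_max = 16·4760/(π·(0.148)³) = 7.478×10^6 Pa.

7.48 MPa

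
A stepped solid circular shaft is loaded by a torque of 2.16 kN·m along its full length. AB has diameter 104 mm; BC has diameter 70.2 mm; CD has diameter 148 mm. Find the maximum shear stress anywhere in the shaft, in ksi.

Under the same torque, τ_max = 16T/(πd³) is largest where d is smallest — segment BC (d = 70.2 mm).
τ_max = 16·2160/(π·(0.0702)³) = 3.180×10^7 Pa.

4.61 ksi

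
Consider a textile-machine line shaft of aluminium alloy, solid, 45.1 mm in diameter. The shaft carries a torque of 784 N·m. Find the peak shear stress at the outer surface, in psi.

J = πd⁴/32 = π(0.0451)⁴/32 = 4.062×10^-7 m⁴.
τ_max = T·r/J = 784.0 × 0.0226 / 4.062×10^-7 = 4.353×10^7 Pa.

6310 psi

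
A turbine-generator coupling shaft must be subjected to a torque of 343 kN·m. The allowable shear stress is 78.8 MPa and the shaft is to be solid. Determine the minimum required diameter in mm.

For a solid shaft τ_max = 16T/(πd³), so d = (16T/(π τ_allow))^(1/3) = (16·343000/(π·7.88×10^7))^(1/3) = 0.2809 m.

281 mm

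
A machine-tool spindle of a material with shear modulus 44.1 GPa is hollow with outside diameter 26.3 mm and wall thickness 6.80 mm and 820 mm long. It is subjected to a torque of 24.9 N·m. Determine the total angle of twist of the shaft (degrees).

J = π(d_o⁴ − d_i⁴)/32 = π(0.0263⁴ − 0.0127⁴)/32 = 4.442×10^-8 m⁴.
θ = T·L/(G·J) = 24.90 × 0.820 / (44.1×10⁹ × 4.442×10^-8) = 0.01042 rad.

0.597°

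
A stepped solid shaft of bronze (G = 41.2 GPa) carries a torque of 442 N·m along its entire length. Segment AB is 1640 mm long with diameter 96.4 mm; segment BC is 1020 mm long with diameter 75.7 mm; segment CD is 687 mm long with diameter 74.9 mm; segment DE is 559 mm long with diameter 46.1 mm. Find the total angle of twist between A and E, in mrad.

J_AB = π(0.0964)⁴/32 = 8.48×10^-6 m⁴; J_BC = π(0.0757)⁴/32 = 3.22×10^-6 m⁴; J_CD = π(0.0749)⁴/32 = 3.09×10^-6 m⁴; J_DE = π(0.0461)⁴/32 = 4.43×10^-7 m⁴.
θ = (T/G)·Σ L_i/J_i = (442.0/41.2×10⁹)·(1.64/8.48×10^-6 + 1.02/3.22×10^-6 + 0.687/3.09×10^-6 + 0.559/4.43×10^-7) = 0.02138 rad.

21.4 mrad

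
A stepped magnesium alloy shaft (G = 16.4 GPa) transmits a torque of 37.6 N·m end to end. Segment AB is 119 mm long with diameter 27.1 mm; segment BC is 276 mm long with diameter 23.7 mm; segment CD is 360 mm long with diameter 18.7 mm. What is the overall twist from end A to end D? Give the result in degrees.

J_AB = π(0.0271)⁴/32 = 5.30×10^-8 m⁴; J_BC = π(0.0237)⁴/32 = 3.10×10^-8 m⁴; J_CD = π(0.0187)⁴/32 = 1.20×10^-8 m⁴.
θ = (T/G)·Σ L_i/J_i = (37.60/16.4×10⁹)·(0.119/5.30×10^-8 + 0.276/3.10×10^-8 + 0.360/1.20×10^-8) = 0.09433 rad.

5.40°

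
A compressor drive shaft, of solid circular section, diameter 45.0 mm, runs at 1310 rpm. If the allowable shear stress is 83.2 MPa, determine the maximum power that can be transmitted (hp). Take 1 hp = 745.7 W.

274 hp

J = πd⁴/32 = π(0.0450)⁴/32 = 4.026×10^-7 m⁴.
T_max = τ_allow·J/r = 8.32×10^7 × 4.026×10^-7 / 0.0225 = 1489 N·m.
ω = 2π·1310/60 = 137.2 rad/s, so P_max = T_max·ω = 2.042×10^5 W.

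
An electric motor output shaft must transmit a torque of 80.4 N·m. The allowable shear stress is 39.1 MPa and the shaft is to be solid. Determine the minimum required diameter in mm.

21.9 mm

For a solid shaft τ_max = 16T/(πd³), so d = (16T/(π τ_allow))^(1/3) = (16·80.40/(π·3.91×10^7))^(1/3) = 0.02188 m.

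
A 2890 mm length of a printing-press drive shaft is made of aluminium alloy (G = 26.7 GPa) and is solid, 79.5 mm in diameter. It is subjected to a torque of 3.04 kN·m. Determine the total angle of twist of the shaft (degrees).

4.81°

J = πd⁴/32 = π(0.0795)⁴/32 = 3.922×10^-6 m⁴.
θ = T·L/(G·J) = 3040 × 2.89 / (26.7×10⁹ × 3.922×10^-6) = 0.08391 rad.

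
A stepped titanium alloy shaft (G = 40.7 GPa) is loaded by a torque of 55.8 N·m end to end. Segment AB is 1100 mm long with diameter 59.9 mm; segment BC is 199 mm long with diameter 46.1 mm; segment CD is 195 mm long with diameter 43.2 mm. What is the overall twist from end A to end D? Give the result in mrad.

2.59 mrad

J_AB = π(0.0599)⁴/32 = 1.26×10^-6 m⁴; J_BC = π(0.0461)⁴/32 = 4.43×10^-7 m⁴; J_CD = π(0.0432)⁴/32 = 3.42×10^-7 m⁴.
θ = (T/G)·Σ L_i/J_i = (55.80/40.7×10⁹)·(1.10/1.26×10^-6 + 0.199/4.43×10^-7 + 0.195/3.42×10^-7) = 2.590×10^-3 rad.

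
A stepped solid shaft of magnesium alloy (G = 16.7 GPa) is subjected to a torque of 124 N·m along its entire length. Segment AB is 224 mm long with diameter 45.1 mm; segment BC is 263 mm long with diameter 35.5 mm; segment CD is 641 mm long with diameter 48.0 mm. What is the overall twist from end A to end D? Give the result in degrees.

1.48°

J_AB = π(0.0451)⁴/32 = 4.06×10^-7 m⁴; J_BC = π(0.0355)⁴/32 = 1.56×10^-7 m⁴; J_CD = π(0.0480)⁴/32 = 5.21×10^-7 m⁴.
θ = (T/G)·Σ L_i/J_i = (124.0/16.7×10⁹)·(0.224/4.06×10^-7 + 0.263/1.56×10^-7 + 0.641/5.21×10^-7) = 0.02575 rad.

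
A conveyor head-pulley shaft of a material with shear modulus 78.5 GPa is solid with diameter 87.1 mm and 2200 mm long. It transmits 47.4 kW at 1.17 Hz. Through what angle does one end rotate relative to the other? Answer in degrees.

1.83°

ω = 2π·1.17 = 7.351 rad/s, so T = P/ω = 47.4×10³ / 7.351 = 6448 N·m.
J = πd⁴/32 = π(0.0871)⁴/32 = 5.650×10^-6 m⁴.
θ = T·L/(G·J) = 6448 × 2.20 / (78.5×10⁹ × 5.650×10^-6) = 0.03198 rad.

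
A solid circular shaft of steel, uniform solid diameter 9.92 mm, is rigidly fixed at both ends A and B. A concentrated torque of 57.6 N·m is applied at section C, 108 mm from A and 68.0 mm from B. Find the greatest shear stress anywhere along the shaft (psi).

With uniform GJ and both ends fixed, compatibility θ_AC = θ_CB gives T_A·a = T_B·b, together with T_A + T_B = T₀.
T_A = T₀·b/(a+b) = 57.60·68.0/176.0 = 22.25 N·m; T_B = 35.35 N·m.
τ in each portion: τ_AC = 1.16×10^8 Pa, τ_CB = 1.84×10^8 Pa; maximum is in CB.
τ_max = T_CB·r/J = 35.35·0.00496/9.51×10^-10 = 1.844×10^8 Pa.

26700 psi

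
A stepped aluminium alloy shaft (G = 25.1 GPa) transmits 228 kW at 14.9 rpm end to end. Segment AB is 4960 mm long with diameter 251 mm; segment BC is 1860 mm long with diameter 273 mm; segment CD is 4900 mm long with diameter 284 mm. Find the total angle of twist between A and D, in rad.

ω = 2π·14.9/60 = 1.560 rad/s, so T = P/ω = 228×10³ / 1.560 = 146100 N·m.
J_AB = π(0.251)⁴/32 = 3.90×10^-4 m⁴; J_BC = π(0.273)⁴/32 = 5.45×10^-4 m⁴; J_CD = π(0.284)⁴/32 = 6.39×10^-4 m⁴.
θ = (T/G)·Σ L_i/J_i = (146100/25.1×10⁹)·(4.96/3.90×10^-4 + 1.86/5.45×10^-4 + 4.90/6.39×10^-4) = 0.1386 rad.

0.139 rad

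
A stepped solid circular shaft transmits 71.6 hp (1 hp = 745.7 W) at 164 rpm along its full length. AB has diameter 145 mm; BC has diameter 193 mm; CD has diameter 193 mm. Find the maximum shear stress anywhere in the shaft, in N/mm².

5.19 N/mm²

ω = 2π·164/60 = 17.17 rad/s, so T = P/ω = 71.6×745.7 / 17.17 = 3109 N·m.
Under the same torque, τ_max = 16T/(πd³) is largest where d is smallest — segment AB (d = 145 mm).
τ_max = 16·3109/(π·(0.145)³) = 5.194×10^6 Pa.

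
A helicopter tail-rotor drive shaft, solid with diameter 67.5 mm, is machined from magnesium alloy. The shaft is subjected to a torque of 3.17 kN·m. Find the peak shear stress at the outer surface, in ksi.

7.61 ksi

J = πd⁴/32 = π(0.0675)⁴/32 = 2.038×10^-6 m⁴.
τ_max = T·r/J = 3170 × 0.0338 / 2.038×10^-6 = 5.250×10^7 Pa.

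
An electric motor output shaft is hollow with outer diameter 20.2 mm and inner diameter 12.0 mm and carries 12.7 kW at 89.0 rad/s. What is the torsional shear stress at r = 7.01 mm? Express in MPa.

69.9 MPa

ω = 89.0 rad/s, so T = P/ω = 12.7×10³ / 89.00 = 142.7 N·m.
J = π(d_o⁴ − d_i⁴)/32 = π(0.0202⁴ − 0.0120⁴)/32 = 1.431×10^-8 m⁴.
Shear stress varies linearly with radius: τ = T·r/J = 142.7 × 0.00701 / 1.431×10^-8 = 6.990×10^7 Pa.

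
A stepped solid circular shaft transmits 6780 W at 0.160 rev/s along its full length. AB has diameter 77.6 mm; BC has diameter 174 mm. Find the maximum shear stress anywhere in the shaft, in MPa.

73.5 MPa

ω = 2π·0.160 = 1.005 rad/s, so T = P/ω = 6780 / 1.005 = 6744 N·m.
Under the same torque, τ_max = 16T/(πd³) is largest where d is smallest — segment AB (d = 77.6 mm).
τ_max = 16·6744/(π·(0.0776)³) = 7.350×10^7 Pa.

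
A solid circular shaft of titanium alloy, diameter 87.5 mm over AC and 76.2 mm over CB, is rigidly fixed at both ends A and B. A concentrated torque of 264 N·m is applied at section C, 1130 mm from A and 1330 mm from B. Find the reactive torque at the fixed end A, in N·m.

Compatibility: T_A·a/J_AC = T_B·b/J_CB with T_A + T_B = T₀.
J_AC = 5.75×10^-6 m⁴, J_CB = 3.31×10^-6 m⁴, so T_A = T₀·(J_AC/a)/((J_AC/a)+(J_CB/b)) = 177.3 N·m, T_B = 86.66 N·m.

177 N·m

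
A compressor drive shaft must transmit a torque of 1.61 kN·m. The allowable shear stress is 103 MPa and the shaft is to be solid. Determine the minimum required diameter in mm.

For a solid shaft τ_max = 16T/(πd³), so d = (16T/(π τ_allow))^(1/3) = (16·1610/(π·1.03×10^8))^(1/3) = 0.04302 m.

43.0 mm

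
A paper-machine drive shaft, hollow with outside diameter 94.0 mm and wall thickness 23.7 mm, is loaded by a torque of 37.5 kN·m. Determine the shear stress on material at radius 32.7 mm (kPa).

J = π(d_o⁴ − d_i⁴)/32 = π(0.0940⁴ − 0.0466⁴)/32 = 7.202×10^-6 m⁴.
Shear stress varies linearly with radius: τ = T·r/J = 37500 × 0.0327 / 7.202×10^-6 = 1.703×10^8 Pa.

170000 kPa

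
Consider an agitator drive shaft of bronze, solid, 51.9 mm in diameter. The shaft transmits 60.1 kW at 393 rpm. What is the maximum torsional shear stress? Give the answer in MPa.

ω = 2π·393/60 = 41.15 rad/s, so T = P/ω = 60.1×10³ / 41.15 = 1460 N·m.
J = πd⁴/32 = π(0.0519)⁴/32 = 7.123×10^-7 m⁴.
τ_max = T·r/J = 1460 × 0.0260 / 7.123×10^-7 = 5.320×10^7 Pa.

53.2 MPa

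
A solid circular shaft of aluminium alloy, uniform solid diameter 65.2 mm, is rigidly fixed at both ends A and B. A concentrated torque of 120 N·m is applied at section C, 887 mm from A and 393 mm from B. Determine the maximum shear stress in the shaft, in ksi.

0.222 ksi

With uniform GJ and both ends fixed, compatibility θ_AC = θ_CB gives T_A·a = T_B·b, together with T_A + T_B = T₀.
T_A = T₀·b/(a+b) = 120.0·393/1280 = 36.84 N·m; T_B = 83.16 N·m.
τ in each portion: τ_AC = 6.77×10^5 Pa, τ_CB = 1.53×10^6 Pa; maximum is in CB.
τ_max = T_CB·r/J = 83.16·0.0326/1.77×10^-6 = 1.528×10^6 Pa.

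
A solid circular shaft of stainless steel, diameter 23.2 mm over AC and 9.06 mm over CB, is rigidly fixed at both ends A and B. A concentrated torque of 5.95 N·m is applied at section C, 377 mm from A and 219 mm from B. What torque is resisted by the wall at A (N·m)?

5.72 N·m

Compatibility: T_A·a/J_AC = T_B·b/J_CB with T_A + T_B = T₀.
J_AC = 2.84×10^-8 m⁴, J_CB = 6.61×10^-10 m⁴, so T_A = T₀·(J_AC/a)/((J_AC/a)+(J_CB/b)) = 5.721 N·m, T_B = 0.2290 N·m.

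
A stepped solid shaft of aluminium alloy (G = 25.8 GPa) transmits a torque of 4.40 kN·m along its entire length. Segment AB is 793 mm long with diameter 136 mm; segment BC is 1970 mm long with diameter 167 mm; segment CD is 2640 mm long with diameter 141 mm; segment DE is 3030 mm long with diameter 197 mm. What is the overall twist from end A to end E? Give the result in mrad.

23.5 mrad

J_AB = π(0.136)⁴/32 = 3.36×10^-5 m⁴; J_BC = π(0.167)⁴/32 = 7.64×10^-5 m⁴; J_CD = π(0.141)⁴/32 = 3.88×10^-5 m⁴; J_DE = π(0.197)⁴/32 = 1.48×10^-4 m⁴.
θ = (T/G)·Σ L_i/J_i = (4400/25.8×10⁹)·(0.793/3.36×10^-5 + 1.97/7.64×10^-5 + 2.64/3.88×10^-5 + 3.03/1.48×10^-4) = 0.02352 rad.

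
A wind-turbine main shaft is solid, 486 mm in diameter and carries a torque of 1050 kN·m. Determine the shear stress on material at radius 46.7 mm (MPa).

J = πd⁴/32 = π(0.486)⁴/32 = 5.477×10^-3 m⁴.
Shear stress varies linearly with radius: τ = T·r/J = 1.050e6 × 0.0467 / 5.477×10^-3 = 8.953×10^6 Pa.

8.95 MPa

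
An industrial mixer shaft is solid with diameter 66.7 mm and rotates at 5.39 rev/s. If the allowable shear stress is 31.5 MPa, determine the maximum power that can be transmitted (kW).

J = πd⁴/32 = π(0.0667)⁴/32 = 1.943×10^-6 m⁴.
T_max = τ_allow·J/r = 3.15×10^7 × 1.943×10^-6 / 0.0334 = 1835 N·m.
ω = 2π·5.39 = 33.87 rad/s, so P_max = T_max·ω = 6.216×10^4 W.

62.2 kW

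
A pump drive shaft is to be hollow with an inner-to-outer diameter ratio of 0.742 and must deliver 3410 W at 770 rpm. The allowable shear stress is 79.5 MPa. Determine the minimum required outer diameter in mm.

15.7 mm

ω = 2π·770/60 = 80.63 rad/s, so T = P/ω = 3410 / 80.63 = 42.29 N·m.
For a hollow shaft with d_i/d_o = 0.742: τ_max = 16T/(π d_o³ (1−k⁴)), so d_o = [16T/(π τ_allow (1−k⁴))]^(1/3) = [16·42.29/(π·7.95×10^7·0.6969)]^(1/3) = 0.01572 m.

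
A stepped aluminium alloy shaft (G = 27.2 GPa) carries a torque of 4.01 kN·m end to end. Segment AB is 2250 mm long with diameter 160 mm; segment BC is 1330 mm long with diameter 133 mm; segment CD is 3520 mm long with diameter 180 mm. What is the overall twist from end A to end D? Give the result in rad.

0.0166 rad

J_AB = π(0.160)⁴/32 = 6.43×10^-5 m⁴; J_BC = π(0.133)⁴/32 = 3.07×10^-5 m⁴; J_CD = π(0.180)⁴/32 = 1.03×10^-4 m⁴.
θ = (T/G)·Σ L_i/J_i = (4010/27.2×10⁹)·(2.25/6.43×10^-5 + 1.33/3.07×10^-5 + 3.52/1.03×10^-4) = 0.01657 rad.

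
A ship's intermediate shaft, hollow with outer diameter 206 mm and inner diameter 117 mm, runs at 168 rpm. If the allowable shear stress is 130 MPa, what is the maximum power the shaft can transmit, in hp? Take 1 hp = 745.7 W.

4720 hp

J = π(d_o⁴ − d_i⁴)/32 = π(0.206⁴ − 0.117⁴)/32 = 1.584×10^-4 m⁴.
T_max = τ_allow·J/r = 1.30×10^8 × 1.584×10^-4 / 0.103 = 199900 N·m.
ω = 2π·168/60 = 17.59 rad/s, so P_max = T_max·ω = 3.517×10^6 W.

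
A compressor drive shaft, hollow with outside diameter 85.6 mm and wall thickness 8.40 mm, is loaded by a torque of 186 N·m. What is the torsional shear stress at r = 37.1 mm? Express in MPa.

2.25 MPa

J = π(d_o⁴ − d_i⁴)/32 = π(0.0856⁴ − 0.0688⁴)/32 = 3.071×10^-6 m⁴.
Shear stress varies linearly with radius: τ = T·r/J = 186.0 × 0.0371 / 3.071×10^-6 = 2.247×10^6 Pa.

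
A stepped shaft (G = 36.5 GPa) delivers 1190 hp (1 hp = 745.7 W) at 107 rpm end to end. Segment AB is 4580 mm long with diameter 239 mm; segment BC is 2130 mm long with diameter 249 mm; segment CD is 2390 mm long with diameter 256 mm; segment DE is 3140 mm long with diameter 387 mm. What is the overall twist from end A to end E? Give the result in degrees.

3.36°

ω = 2π·107/60 = 11.21 rad/s, so T = P/ω = 1190×745.7 / 11.21 = 79200 N·m.
J_AB = π(0.239)⁴/32 = 3.20×10^-4 m⁴; J_BC = π(0.249)⁴/32 = 3.77×10^-4 m⁴; J_CD = π(0.256)⁴/32 = 4.22×10^-4 m⁴; J_DE = π(0.387)⁴/32 = 2.20×10^-3 m⁴.
θ = (T/G)·Σ L_i/J_i = (79200/36.5×10⁹)·(4.58/3.20×10^-4 + 2.13/3.77×10^-4 + 2.39/4.22×10^-4 + 3.14/2.20×10^-3) = 0.05866 rad.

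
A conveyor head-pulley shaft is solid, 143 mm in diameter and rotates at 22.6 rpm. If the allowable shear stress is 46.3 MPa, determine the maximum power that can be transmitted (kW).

62.9 kW

J = πd⁴/32 = π(0.143)⁴/32 = 4.105×10^-5 m⁴.
T_max = τ_allow·J/r = 4.63×10^7 × 4.105×10^-5 / 0.0715 = 26580 N·m.
ω = 2π·22.6/60 = 2.367 rad/s, so P_max = T_max·ω = 6.292×10^4 W.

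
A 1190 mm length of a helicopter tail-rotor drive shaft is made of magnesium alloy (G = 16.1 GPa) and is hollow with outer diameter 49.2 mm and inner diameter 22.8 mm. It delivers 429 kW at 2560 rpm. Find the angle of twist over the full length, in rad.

0.216 rad

ω = 2π·2560/60 = 268.1 rad/s, so T = P/ω = 429×10³ / 268.1 = 1600 N·m.
J = π(d_o⁴ − d_i⁴)/32 = π(0.0492⁴ − 0.0228⁴)/32 = 5.487×10^-7 m⁴.
θ = T·L/(G·J) = 1600 × 1.19 / (16.1×10⁹ × 5.487×10^-7) = 0.2156 rad.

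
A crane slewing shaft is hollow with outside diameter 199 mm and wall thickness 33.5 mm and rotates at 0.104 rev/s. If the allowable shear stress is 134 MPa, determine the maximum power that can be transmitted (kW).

J = π(d_o⁴ − d_i⁴)/32 = π(0.199⁴ − 0.132⁴)/32 = 1.242×10^-4 m⁴.
T_max = τ_allow·J/r = 1.34×10^8 × 1.242×10^-4 / 0.0995 = 167200 N·m.
ω = 2π·0.104 = 0.6535 rad/s, so P_max = T_max·ω = 1.093×10^5 W.

109 kW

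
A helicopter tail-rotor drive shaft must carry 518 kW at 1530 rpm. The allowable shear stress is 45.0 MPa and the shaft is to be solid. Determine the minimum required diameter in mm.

ω = 2π·1530/60 = 160.2 rad/s, so T = P/ω = 518×10³ / 160.2 = 3233 N·m.
For a solid shaft τ_max = 16T/(πd³), so d = (16T/(π τ_allow))^(1/3) = (16·3233/(π·4.50×10^7))^(1/3) = 0.07152 m.

71.5 mm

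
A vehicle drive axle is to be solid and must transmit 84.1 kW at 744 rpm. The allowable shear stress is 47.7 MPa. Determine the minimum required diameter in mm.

48.7 mm

ω = 2π·744/60 = 77.91 rad/s, so T = P/ω = 84.1×10³ / 77.91 = 1079 N·m.
For a solid shaft τ_max = 16T/(πd³), so d = (16T/(π τ_allow))^(1/3) = (16·1079/(π·4.77×10^7))^(1/3) = 0.04866 m.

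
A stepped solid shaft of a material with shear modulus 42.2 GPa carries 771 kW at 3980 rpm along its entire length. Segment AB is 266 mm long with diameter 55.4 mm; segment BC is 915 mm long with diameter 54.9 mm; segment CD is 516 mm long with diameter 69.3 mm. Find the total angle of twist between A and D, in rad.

0.0676 rad

ω = 2π·3980/60 = 416.8 rad/s, so T = P/ω = 771×10³ / 416.8 = 1850 N·m.
J_AB = π(0.0554)⁴/32 = 9.25×10^-7 m⁴; J_BC = π(0.0549)⁴/32 = 8.92×10^-7 m⁴; J_CD = π(0.0693)⁴/32 = 2.26×10^-6 m⁴.
θ = (T/G)·Σ L_i/J_i = (1850/42.2×10⁹)·(0.266/9.25×10^-7 + 0.915/8.92×10^-7 + 0.516/2.26×10^-6) = 0.06757 rad.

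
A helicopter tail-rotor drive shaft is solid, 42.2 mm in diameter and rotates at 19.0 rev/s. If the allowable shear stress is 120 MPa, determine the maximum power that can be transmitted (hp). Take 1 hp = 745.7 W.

J = πd⁴/32 = π(0.0422)⁴/32 = 3.114×10^-7 m⁴.
T_max = τ_allow·J/r = 1.20×10^8 × 3.114×10^-7 / 0.0211 = 1771 N·m.
ω = 2π·19.0 = 119.4 rad/s, so P_max = T_max·ω = 2.114×10^5 W.

283 hp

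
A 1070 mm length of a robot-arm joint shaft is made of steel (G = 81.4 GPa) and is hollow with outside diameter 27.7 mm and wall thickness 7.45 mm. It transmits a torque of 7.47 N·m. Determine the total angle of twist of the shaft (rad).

0.00178 rad

J = π(d_o⁴ − d_i⁴)/32 = π(0.0277⁴ − 0.0128⁴)/32 = 5.516×10^-8 m⁴.
θ = T·L/(G·J) = 7.470 × 1.07 / (81.4×10⁹ × 5.516×10^-8) = 1.780×10^-3 rad.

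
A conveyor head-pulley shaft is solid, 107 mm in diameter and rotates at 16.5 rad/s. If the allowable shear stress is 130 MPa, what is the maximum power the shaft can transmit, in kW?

516 kW

J = πd⁴/32 = π(0.107)⁴/32 = 1.287×10^-5 m⁴.
T_max = τ_allow·J/r = 1.30×10^8 × 1.287×10^-5 / 0.0535 = 31270 N·m.
ω = 16.5 rad/s, so P_max = T_max·ω = 5.160×10^5 W.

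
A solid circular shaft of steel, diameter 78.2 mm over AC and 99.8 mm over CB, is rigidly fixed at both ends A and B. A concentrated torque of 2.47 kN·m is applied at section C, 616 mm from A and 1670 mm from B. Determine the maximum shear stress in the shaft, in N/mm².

13.3 N/mm²

Compatibility: T_A·a/J_AC = T_B·b/J_CB with T_A + T_B = T₀.
J_AC = 3.67×10^-6 m⁴, J_CB = 9.74×10^-6 m⁴, so T_A = T₀·(J_AC/a)/((J_AC/a)+(J_CB/b)) = 1248 N·m, T_B = 1222 N·m.
τ in each portion: τ_AC = 1.33×10^7 Pa, τ_CB = 6.26×10^6 Pa; maximum is in AC.
τ_max = T_AC·r/J = 1248·0.0391/3.67×10^-6 = 1.330×10^7 Pa.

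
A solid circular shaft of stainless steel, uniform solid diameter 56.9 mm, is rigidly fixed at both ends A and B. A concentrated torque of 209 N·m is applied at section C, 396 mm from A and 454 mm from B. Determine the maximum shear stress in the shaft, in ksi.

With uniform GJ and both ends fixed, compatibility θ_AC = θ_CB gives T_A·a = T_B·b, together with T_A + T_B = T₀.
T_A = T₀·b/(a+b) = 209.0·454/850.0 = 111.6 N·m; T_B = 97.37 N·m.
τ in each portion: τ_AC = 3.09×10^6 Pa, τ_CB = 2.69×10^6 Pa; maximum is in AC.
τ_max = T_AC·r/J = 111.6·0.0284/1.03×10^-6 = 3.086×10^6 Pa.

0.448 ksi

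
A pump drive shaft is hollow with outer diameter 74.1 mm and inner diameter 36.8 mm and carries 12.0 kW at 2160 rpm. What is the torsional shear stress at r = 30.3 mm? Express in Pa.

ω = 2π·2160/60 = 226.2 rad/s, so T = P/ω = 12.0×10³ / 226.2 = 53.05 N·m.
J = π(d_o⁴ − d_i⁴)/32 = π(0.0741⁴ − 0.0368⁴)/32 = 2.780×10^-6 m⁴.
Shear stress varies linearly with radius: τ = T·r/J = 53.05 × 0.0303 / 2.780×10^-6 = 5.783×10^5 Pa.

578000 Pa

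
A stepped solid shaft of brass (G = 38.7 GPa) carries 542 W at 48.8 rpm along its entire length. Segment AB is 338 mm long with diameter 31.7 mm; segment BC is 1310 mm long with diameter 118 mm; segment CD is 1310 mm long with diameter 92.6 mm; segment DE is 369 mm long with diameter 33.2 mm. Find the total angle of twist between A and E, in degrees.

ω = 2π·48.8/60 = 5.110 rad/s, so T = P/ω = 542 / 5.110 = 106.1 N·m.
J_AB = π(0.0317)⁴/32 = 9.91×10^-8 m⁴; J_BC = π(0.118)⁴/32 = 1.90×10^-5 m⁴; J_CD = π(0.0926)⁴/32 = 7.22×10^-6 m⁴; J_DE = π(0.0332)⁴/32 = 1.19×10^-7 m⁴.
θ = (T/G)·Σ L_i/J_i = (106.1/38.7×10⁹)·(0.338/9.91×10^-8 + 1.31/1.90×10^-5 + 1.31/7.22×10^-6 + 0.369/1.19×10^-7) = 0.01851 rad.

1.06°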